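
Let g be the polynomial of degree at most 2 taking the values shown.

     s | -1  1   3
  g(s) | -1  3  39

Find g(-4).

53

Write g(s) = as^2 + bs + c. Substituting each data point gives a linear system:
  a - b + c = -1
  a + b + c = 3
  9a + 3b + c = 39
Solving the system yields a = 4, b = 2, c = -3.
So g(s) = 4s^2 + 2s - 3.
Then g(-4) = 53.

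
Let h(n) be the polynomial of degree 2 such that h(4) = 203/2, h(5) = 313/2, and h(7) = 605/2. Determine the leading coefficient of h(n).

6

Write h(n) = an^2 + bn + c. Substituting each data point gives a linear system:
  16a + 4b + c = 203/2
  25a + 5b + c = 313/2
  49a + 7b + c = 605/2
Solving the system yields a = 6, b = 1, c = 3/2.
So h(n) = 6n^2 + n + 3/2.
The leading coefficient is 6.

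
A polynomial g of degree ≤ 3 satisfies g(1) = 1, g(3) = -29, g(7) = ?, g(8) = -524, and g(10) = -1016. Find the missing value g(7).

The 4 known points determine the degree-3 polynomial uniquely.
Write g(n) = an^3 + bn^2 + cn + d. Substituting each data point gives a linear system:
  a + b + c + d = 1
  27a + 9b + 3c + d = -29
  512a + 64b + 8c + d = -524
  1000a + 100b + 10c + d = -1016
Solving the system yields a = -1, b = 0, c = -2, d = 4.
So g(n) = -n³ - 2n + 4.
Then g(7) = -353.

-353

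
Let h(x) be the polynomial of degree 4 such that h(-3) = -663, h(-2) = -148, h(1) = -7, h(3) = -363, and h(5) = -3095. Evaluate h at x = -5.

-4555

Write h(x) = ax^4 + bx^3 + cx^2 + dx + e. Substituting each data point gives a linear system:
  81a - 27b + 9c - 3d + e = -663
  16a - 8b + 4c - 2d + e = -148
  a + b + c + d + e = -7
  81a + 27b + 9c + 3d + e = -363
  625a + 125b + 25c + 5d + e = -3095
Solving the system yields a = -6, b = 6, c = -3, d = -4, e = 0.
So h(x) = -6x^4 + 6x^3 - 3x^2 - 4x.
Then h(-5) = -4555.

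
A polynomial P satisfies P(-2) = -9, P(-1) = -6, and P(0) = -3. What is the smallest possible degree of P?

Forward differences of the values at u = -2, -1, 0:
  P  : -9  -6  -3
  Δ  : 3  3
  Δ^2: 0
The first differences are constant (3) and nonzero, while all higher differences vanish, so the minimal degree is 1.

1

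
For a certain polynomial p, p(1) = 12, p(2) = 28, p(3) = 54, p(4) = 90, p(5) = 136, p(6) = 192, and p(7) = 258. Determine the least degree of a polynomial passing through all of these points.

2

Forward differences of the values at s = 1, 2, 3, 4, 5, 6, 7:
  p  : 12  28  54  90  136  192  258
  Δ  : 16  26  36  46  56  66
  Δ^2: 10  10  10  10  10
  Δ^3: 0  0  0  0
  Δ^4: 0  0  0
  Δ^5: 0  0
  Δ^6: 0
The second differences are constant (10) and nonzero, while all higher differences vanish, so the minimal degree is 2.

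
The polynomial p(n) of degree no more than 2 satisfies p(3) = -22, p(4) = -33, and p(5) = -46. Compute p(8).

-97

Using the Lagrange interpolation formula with nodes 3, 4, 5:
  L_0(n) = (n - 4)(n - 5) / 2
  L_1(n) = (n - 3)(n - 5) / -1
  L_2(n) = (n - 3)(n - 4) / 2
Then p(n) = -22·L_0(n) - 33·L_1(n) - 46·L_2(n).
Expanding and collecting terms gives p(n) = -n² - 4n - 1.
Evaluating at n = 8: p(8) = -97.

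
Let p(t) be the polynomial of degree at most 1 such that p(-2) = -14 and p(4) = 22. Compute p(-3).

Using the Lagrange interpolation formula with nodes -2, 4:
  L_0(t) = (t - 4) / -6
  L_1(t) = (t + 2) / 6
Then p(t) = -14·L_0(t) + 22·L_1(t).
Expanding and collecting terms gives p(t) = 6t - 2.
Evaluating at t = -3: p(-3) = -20.

-20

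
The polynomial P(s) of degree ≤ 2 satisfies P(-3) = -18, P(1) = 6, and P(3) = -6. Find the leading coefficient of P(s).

Write P(s) = as^2 + bs + c. Substituting each data point gives a linear system:
  9a - 3b + c = -18
  a + b + c = 6
  9a + 3b + c = -6
Solving the system yields a = -2, b = 2, c = 6.
So P(s) = -2s² + 2s + 6.
The leading coefficient is -2.

-2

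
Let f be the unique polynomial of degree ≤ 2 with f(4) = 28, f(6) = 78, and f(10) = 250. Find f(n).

Write f(n) = an^2 + bn + c. Substituting each data point gives a linear system:
  16a + 4b + c = 28
  36a + 6b + c = 78
  100a + 10b + c = 250
Solving the system yields a = 3, b = -5, c = 0.
So f(n) = 3n^2 - 5n.
Check: f(6) = 78. ✓

f(n) = 3n^2 - 5n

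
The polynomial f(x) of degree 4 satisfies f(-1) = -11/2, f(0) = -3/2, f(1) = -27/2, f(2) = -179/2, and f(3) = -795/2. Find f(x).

Write f(x) = ax^4 + bx^3 + cx^2 + dx + e. Substituting each data point gives a linear system:
  a - b + c - d + e = -11/2
  e = -3/2
  a + b + c + d + e = -27/2
  16a + 8b + 4c + 2d + e = -179/2
  81a + 27b + 9c + 3d + e = -795/2
Solving the system yields a = -5, b = 2, c = -3, d = -6, e = -3/2.
So f(x) = -5x^4 + 2x^3 - 3x^2 - 6x - 3/2.
Check: f(1) = -27/2. ✓

f(x) = -5x^4 + 2x^3 - 3x^2 - 6x - 3/2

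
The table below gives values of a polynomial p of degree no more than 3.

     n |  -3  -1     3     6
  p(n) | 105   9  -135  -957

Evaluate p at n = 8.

Using the Lagrange interpolation formula with nodes -3, -1, 3, 6:
  L_0(n) = (n + 1)(n - 3)(n - 6) / -108
  L_1(n) = (n + 3)(n - 3)(n - 6) / 56
  L_2(n) = (n + 3)(n + 1)(n - 6) / -72
  L_3(n) = (n + 3)(n + 1)(n - 3) / 189
Then p(n) = 105·L_0(n) + 9·L_1(n) - 135·L_2(n) - 957·L_3(n).
Expanding and collecting terms gives p(n) = -4n^3 - 2n^2 - 4n + 3.
Evaluating at n = 8: p(8) = -2205.

-2205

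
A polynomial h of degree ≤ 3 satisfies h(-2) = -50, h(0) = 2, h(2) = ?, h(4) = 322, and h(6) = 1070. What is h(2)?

On equispaced nodes a degree-3 polynomial has vanishing fourth forward difference, so
  h(-2) - 4·h(0) + 6·h(2) - 4·h(4) + h(6) = 0.
Substituting the known values and solving for h(2):
  6·h(2) = 276
  h(2) = 46.

46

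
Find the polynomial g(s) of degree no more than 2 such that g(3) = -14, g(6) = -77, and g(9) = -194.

Using the Lagrange interpolation formula with nodes 3, 6, 9:
  L_0(s) = (s - 6)(s - 9) / 18
  L_1(s) = (s - 3)(s - 9) / -9
  L_2(s) = (s - 3)(s - 6) / 18
Then g(s) = -14·L_0(s) - 77·L_1(s) - 194·L_2(s).
Expanding and collecting terms gives g(s) = -3s^2 + 6s - 5.
Check: g(6) = -77. ✓

g(s) = -3s^2 + 6s - 5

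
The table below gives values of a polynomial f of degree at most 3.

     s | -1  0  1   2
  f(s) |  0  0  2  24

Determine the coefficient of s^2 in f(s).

Write f(s) = as^3 + bs^2 + cs + d. Substituting each data point gives a linear system:
  -a + b - c + d = 0
  d = 0
  a + b + c + d = 2
  8a + 4b + 2c + d = 24
Solving the system yields a = 3, b = 1, c = -2, d = 0.
So f(s) = 3s^3 + s^2 - 2s.
The coefficient of s^2 is 1.

1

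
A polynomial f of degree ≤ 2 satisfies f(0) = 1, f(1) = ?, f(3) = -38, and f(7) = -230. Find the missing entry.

-2

The 3 known points determine the degree-2 polynomial uniquely.
Write f(n) = an^2 + bn + c. Substituting each data point gives a linear system:
  c = 1
  9a + 3b + c = -38
  49a + 7b + c = -230
Solving the system yields a = -5, b = 2, c = 1.
So f(n) = -5n^2 + 2n + 1.
Then f(1) = -2.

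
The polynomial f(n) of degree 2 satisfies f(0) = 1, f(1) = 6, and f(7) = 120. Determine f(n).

Write f(n) = an^2 + bn + c. Substituting each data point gives a linear system:
  c = 1
  a + b + c = 6
  49a + 7b + c = 120
Solving the system yields a = 2, b = 3, c = 1.
So f(n) = 2n^2 + 3n + 1.
Check: f(1) = 6. ✓

f(n) = 2n^2 + 3n + 1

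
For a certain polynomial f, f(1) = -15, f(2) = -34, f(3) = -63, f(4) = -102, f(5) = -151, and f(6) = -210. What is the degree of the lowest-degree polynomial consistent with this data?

2

Forward differences of the values at u = 1, 2, 3, 4, 5, 6:
  f  : -15  -34  -63  -102  -151  -210
  Δ  : -19  -29  -39  -49  -59
  Δ^2: -10  -10  -10  -10
  Δ^3: 0  0  0
  Δ^4: 0  0
  Δ^5: 0
The second differences are constant (-10) and nonzero, while all higher differences vanish, so the minimal degree is 2.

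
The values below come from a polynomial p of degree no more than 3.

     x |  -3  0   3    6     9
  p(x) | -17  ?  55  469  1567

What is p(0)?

1

On equispaced nodes a degree-3 polynomial has vanishing fourth forward difference, so
  p(-3) - 4·p(0) + 6·p(3) - 4·p(6) + p(9) = 0.
Substituting the known values and solving for p(0):
  -4·p(0) = -4
  p(0) = 1.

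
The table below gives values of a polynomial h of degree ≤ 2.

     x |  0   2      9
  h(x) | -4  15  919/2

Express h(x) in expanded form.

h(x) = 6x^2 - (5/2)x - 4

Write h(x) = ax^2 + bx + c. Substituting each data point gives a linear system:
  c = -4
  4a + 2b + c = 15
  81a + 9b + c = 919/2
Solving the system yields a = 6, b = -5/2, c = -4.
So h(x) = 6x^2 - (5/2)x - 4.
Check: h(0) = -4. ✓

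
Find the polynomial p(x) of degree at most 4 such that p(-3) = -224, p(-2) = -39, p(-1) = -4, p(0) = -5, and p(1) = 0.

p(x) = -3x^4 + x^3 + 6x^2 + x - 5

Write p(x) = ax^4 + bx^3 + cx^2 + dx + e. Substituting each data point gives a linear system:
  81a - 27b + 9c - 3d + e = -224
  16a - 8b + 4c - 2d + e = -39
  a - b + c - d + e = -4
  e = -5
  a + b + c + d + e = 0
Solving the system yields a = -3, b = 1, c = 6, d = 1, e = -5.
So p(x) = -3x^4 + x^3 + 6x^2 + x - 5.
Check: p(-2) = -39. ✓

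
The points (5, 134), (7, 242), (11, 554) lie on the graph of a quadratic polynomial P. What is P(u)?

P(u) = 4u^2 + 6u + 4

Using the Lagrange interpolation formula with nodes 5, 7, 11:
  L_0(u) = (u - 7)(u - 11) / 12
  L_1(u) = (u - 5)(u - 11) / -8
  L_2(u) = (u - 5)(u - 7) / 24
Then P(u) = 134·L_0(u) + 242·L_1(u) + 554·L_2(u).
Expanding and collecting terms gives P(u) = 4u^2 + 6u + 4.
Check: P(5) = 134. ✓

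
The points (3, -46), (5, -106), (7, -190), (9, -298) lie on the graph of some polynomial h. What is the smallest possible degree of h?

Forward differences of the values at u = 3, 5, 7, 9:
  h  : -46  -106  -190  -298
  Δ  : -60  -84  -108
  Δ^2: -24  -24
  Δ^3: 0
The second differences are constant (-24) and nonzero, while all higher differences vanish, so the minimal degree is 2.

2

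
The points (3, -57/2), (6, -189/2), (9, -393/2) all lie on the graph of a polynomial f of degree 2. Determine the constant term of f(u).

Write f(u) = au^2 + bu + c. Substituting each data point gives a linear system:
  9a + 3b + c = -57/2
  36a + 6b + c = -189/2
  81a + 9b + c = -393/2
Solving the system yields a = -2, b = -4, c = 3/2.
So f(u) = -2u^2 - 4u + 3/2.
The constant term is 3/2.

3/2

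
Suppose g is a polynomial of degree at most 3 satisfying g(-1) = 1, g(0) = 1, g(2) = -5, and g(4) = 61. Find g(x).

Write g(x) = ax^3 + bx^2 + cx + d. Substituting each data point gives a linear system:
  -a + b - c + d = 1
  d = 1
  8a + 4b + 2c + d = -5
  64a + 16b + 4c + d = 61
Solving the system yields a = 2, b = -3, c = -5, d = 1.
So g(x) = 2x^3 - 3x^2 - 5x + 1.
Check: g(4) = 61. ✓

g(x) = 2x^3 - 3x^2 - 5x + 1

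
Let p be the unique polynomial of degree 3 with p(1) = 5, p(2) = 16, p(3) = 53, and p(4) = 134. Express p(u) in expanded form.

Write p(u) = au^3 + bu^2 + cu + d. Substituting each data point gives a linear system:
  a + b + c + d = 5
  8a + 4b + 2c + d = 16
  27a + 9b + 3c + d = 53
  64a + 16b + 4c + d = 134
Solving the system yields a = 3, b = -5, c = 5, d = 2.
So p(u) = 3u^3 - 5u^2 + 5u + 2.
Check: p(1) = 5. ✓

p(u) = 3u^3 - 5u^2 + 5u + 2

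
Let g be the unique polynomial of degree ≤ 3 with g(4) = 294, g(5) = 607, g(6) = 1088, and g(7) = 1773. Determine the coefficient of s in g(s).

Write g(s) = as^3 + bs^2 + cs + d. Substituting each data point gives a linear system:
  64a + 16b + 4c + d = 294
  125a + 25b + 5c + d = 607
  216a + 36b + 6c + d = 1088
  343a + 49b + 7c + d = 1773
Solving the system yields a = 6, b = -6, c = 1, d = 2.
So g(s) = 6s^3 - 6s^2 + s + 2.
The coefficient of s is 1.

1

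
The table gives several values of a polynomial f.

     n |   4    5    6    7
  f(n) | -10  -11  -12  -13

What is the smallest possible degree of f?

Forward differences of the values at n = 4, 5, 6, 7:
  f  : -10  -11  -12  -13
  Δ  : -1  -1  -1
  Δ^2: 0  0
  Δ^3: 0
The first differences are constant (-1) and nonzero, while all higher differences vanish, so the minimal degree is 1.

1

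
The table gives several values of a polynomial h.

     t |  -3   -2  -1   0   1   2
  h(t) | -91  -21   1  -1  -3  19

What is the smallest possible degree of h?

3

Forward differences of the values at t = -3, -2, -1, 0, 1, 2:
  h  : -91  -21  1  -1  -3  19
  Δ  : 70  22  -2  -2  22
  Δ^2: -48  -24  0  24
  Δ^3: 24  24  24
  Δ^4: 0  0
  Δ^5: 0
The third differences are constant (24) and nonzero, while all higher differences vanish, so the minimal degree is 3.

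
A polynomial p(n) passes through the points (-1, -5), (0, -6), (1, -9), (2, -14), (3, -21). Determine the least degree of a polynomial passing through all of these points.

Forward differences of the values at n = -1, 0, 1, 2, 3:
  p  : -5  -6  -9  -14  -21
  Δ  : -1  -3  -5  -7
  Δ^2: -2  -2  -2
  Δ^3: 0  0
  Δ^4: 0
The second differences are constant (-2) and nonzero, while all higher differences vanish, so the minimal degree is 2.

2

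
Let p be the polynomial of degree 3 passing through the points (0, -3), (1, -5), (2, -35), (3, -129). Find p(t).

p(t) = -6t^3 + 4t^2 - 3

Write p(t) = at^3 + bt^2 + ct + d. Substituting each data point gives a linear system:
  d = -3
  a + b + c + d = -5
  8a + 4b + 2c + d = -35
  27a + 9b + 3c + d = -129
Solving the system yields a = -6, b = 4, c = 0, d = -3.
So p(t) = -6t^3 + 4t^2 - 3.
Check: p(2) = -35. ✓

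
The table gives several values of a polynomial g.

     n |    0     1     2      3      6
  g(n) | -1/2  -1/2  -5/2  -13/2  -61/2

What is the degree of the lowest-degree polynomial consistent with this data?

Divided differences on the nodes 0, 1, 2, 3, 6:
  order 0: -1/2  -1/2  -5/2  -13/2  -61/2
  order 1: 0  -2  -4  -8
  order 2: -1  -1  -1
  order 3: 0  0
  order 4: 0
The order-2 divided differences are all -1 (nonzero) and every higher order vanishes, so the data lies on a polynomial of degree exactly 2.

2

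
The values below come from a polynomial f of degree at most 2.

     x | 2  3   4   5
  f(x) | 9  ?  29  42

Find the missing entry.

The 3 known points determine the degree-2 polynomial uniquely.
Write f(x) = ax^2 + bx + c. Substituting each data point gives a linear system:
  4a + 2b + c = 9
  16a + 4b + c = 29
  25a + 5b + c = 42
Solving the system yields a = 1, b = 4, c = -3.
So f(x) = x^2 + 4x - 3.
Then f(3) = 18.

18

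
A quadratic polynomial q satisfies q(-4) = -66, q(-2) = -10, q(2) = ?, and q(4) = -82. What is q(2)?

The 3 known points determine the degree-2 polynomial uniquely.
Write q(x) = ax^2 + bx + c. Substituting each data point gives a linear system:
  16a - 4b + c = -66
  4a - 2b + c = -10
  16a + 4b + c = -82
Solving the system yields a = -5, b = -2, c = 6.
So q(x) = -5x^2 - 2x + 6.
Then q(2) = -18.

-18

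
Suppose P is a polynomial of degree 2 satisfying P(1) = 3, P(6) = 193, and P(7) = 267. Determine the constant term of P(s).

1

Write P(s) = as^2 + bs + c. Substituting each data point gives a linear system:
  a + b + c = 3
  36a + 6b + c = 193
  49a + 7b + c = 267
Solving the system yields a = 6, b = -4, c = 1.
So P(s) = 6s^2 - 4s + 1.
The constant term is 1.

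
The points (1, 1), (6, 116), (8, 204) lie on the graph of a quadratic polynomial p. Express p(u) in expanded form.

Write p(u) = au^2 + bu + c. Substituting each data point gives a linear system:
  a + b + c = 1
  36a + 6b + c = 116
  64a + 8b + c = 204
Solving the system yields a = 3, b = 2, c = -4.
So p(u) = 3u^2 + 2u - 4.
Check: p(6) = 116. ✓

p(u) = 3u^2 + 2u - 4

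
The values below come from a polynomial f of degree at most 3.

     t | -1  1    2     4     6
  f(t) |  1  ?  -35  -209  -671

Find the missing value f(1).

-11

The 4 known points determine the degree-3 polynomial uniquely.
Write f(t) = at^3 + bt^2 + ct + d. Substituting each data point gives a linear system:
  -a + b - c + d = 1
  8a + 4b + 2c + d = -35
  64a + 16b + 4c + d = -209
  216a + 36b + 6c + d = -671
Solving the system yields a = -3, b = 0, c = -3, d = -5.
So f(t) = -3t^3 - 3t - 5.
Then f(1) = -11.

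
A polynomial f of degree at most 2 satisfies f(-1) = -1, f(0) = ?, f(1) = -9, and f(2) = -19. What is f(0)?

-3

The 3 known points determine the degree-2 polynomial uniquely.
Write f(n) = an^2 + bn + c. Substituting each data point gives a linear system:
  a - b + c = -1
  a + b + c = -9
  4a + 2b + c = -19
Solving the system yields a = -2, b = -4, c = -3.
So f(n) = -2n^2 - 4n - 3.
Then f(0) = -3.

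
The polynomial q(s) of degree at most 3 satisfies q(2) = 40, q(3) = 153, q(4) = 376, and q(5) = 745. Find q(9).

4401

Write q(s) = as^3 + bs^2 + cs + d. Substituting each data point gives a linear system:
  8a + 4b + 2c + d = 40
  27a + 9b + 3c + d = 153
  64a + 16b + 4c + d = 376
  125a + 25b + 5c + d = 745
Solving the system yields a = 6, b = 1, c = -6, d = 0.
So q(s) = 6s³ + s² - 6s.
Then q(9) = 4401.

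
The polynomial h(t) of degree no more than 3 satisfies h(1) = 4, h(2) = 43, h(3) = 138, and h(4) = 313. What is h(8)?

Write h(t) = at^3 + bt^2 + ct + d. Substituting each data point gives a linear system:
  a + b + c + d = 4
  8a + 4b + 2c + d = 43
  27a + 9b + 3c + d = 138
  64a + 16b + 4c + d = 313
Solving the system yields a = 4, b = 4, c = -1, d = -3.
So h(t) = 4t^3 + 4t^2 - t - 3.
Then h(8) = 2293.

2293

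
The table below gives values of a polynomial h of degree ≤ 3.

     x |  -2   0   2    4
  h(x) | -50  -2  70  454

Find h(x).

Using the Lagrange interpolation formula with nodes -2, 0, 2, 4:
  L_0(x) = x(x - 2)(x - 4) / -48
  L_1(x) = (x + 2)(x - 2)(x - 4) / 16
  L_2(x) = (x + 2)x(x - 4) / -16
  L_3(x) = (x + 2)x(x - 2) / 48
Then h(x) = -50·L_0(x) - 2·L_1(x) + 70·L_2(x) + 454·L_3(x).
Expanding and collecting terms gives h(x) = 6x^3 + 3x^2 + 6x - 2.
Check: h(2) = 70. ✓

h(x) = 6x^3 + 3x^2 + 6x - 2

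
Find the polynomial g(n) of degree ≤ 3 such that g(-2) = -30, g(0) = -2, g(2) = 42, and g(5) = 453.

g(n) = 3n^3 + 2n^2 + 6n - 2

Write g(n) = an^3 + bn^2 + cn + d. Substituting each data point gives a linear system:
  -8a + 4b - 2c + d = -30
  d = -2
  8a + 4b + 2c + d = 42
  125a + 25b + 5c + d = 453
Solving the system yields a = 3, b = 2, c = 6, d = -2.
So g(n) = 3n^3 + 2n^2 + 6n - 2.
Check: g(-2) = -30. ✓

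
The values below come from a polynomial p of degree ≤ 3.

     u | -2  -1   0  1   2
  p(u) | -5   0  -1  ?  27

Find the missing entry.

4

On equispaced nodes a degree-3 polynomial has vanishing fourth forward difference, so
  p(-2) - 4·p(-1) + 6·p(0) - 4·p(1) + p(2) = 0.
Substituting the known values and solving for p(1):
  -4·p(1) = -16
  p(1) = 4.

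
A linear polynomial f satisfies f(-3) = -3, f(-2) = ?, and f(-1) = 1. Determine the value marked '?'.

The 2 known points determine the degree-1 polynomial uniquely.
Write f(t) = at + b. Substituting each data point gives a linear system:
  -3a + b = -3
  -a + b = 1
Solving the system yields a = 2, b = 3.
So f(t) = 2t + 3.
Then f(-2) = -1.

-1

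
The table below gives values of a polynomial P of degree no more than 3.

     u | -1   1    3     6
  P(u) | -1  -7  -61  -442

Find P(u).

P(u) = -2u^3 - u - 4

Write P(u) = au^3 + bu^2 + cu + d. Substituting each data point gives a linear system:
  -a + b - c + d = -1
  a + b + c + d = -7
  27a + 9b + 3c + d = -61
  216a + 36b + 6c + d = -442
Solving the system yields a = -2, b = 0, c = -1, d = -4.
So P(u) = -2u^3 - u - 4.
Check: P(-1) = -1. ✓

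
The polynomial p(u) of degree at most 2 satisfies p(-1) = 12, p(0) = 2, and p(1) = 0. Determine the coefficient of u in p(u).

Write p(u) = au^2 + bu + c. Substituting each data point gives a linear system:
  a - b + c = 12
  c = 2
  a + b + c = 0
Solving the system yields a = 4, b = -6, c = 2.
So p(u) = 4u^2 - 6u + 2.
The coefficient of u is -6.

-6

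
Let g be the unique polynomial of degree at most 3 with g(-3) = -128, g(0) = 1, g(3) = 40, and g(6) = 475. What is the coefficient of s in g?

1

Write g(s) = as^3 + bs^2 + cs + d. Substituting each data point gives a linear system:
  -27a + 9b - 3c + d = -128
  d = 1
  27a + 9b + 3c + d = 40
  216a + 36b + 6c + d = 475
Solving the system yields a = 3, b = -5, c = 1, d = 1.
So g(s) = 3s^3 - 5s^2 + s + 1.
The coefficient of s is 1.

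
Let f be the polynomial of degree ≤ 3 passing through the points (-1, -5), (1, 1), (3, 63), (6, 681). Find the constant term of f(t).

Write f(t) = at^3 + bt^2 + ct + d. Substituting each data point gives a linear system:
  -a + b - c + d = -5
  a + b + c + d = 1
  27a + 9b + 3c + d = 63
  216a + 36b + 6c + d = 681
Solving the system yields a = 4, b = -5, c = -1, d = 3.
So f(t) = 4t^3 - 5t^2 - t + 3.
The constant term is 3.

3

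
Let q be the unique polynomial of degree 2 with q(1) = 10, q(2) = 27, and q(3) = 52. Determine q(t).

Write q(t) = at^2 + bt + c. Substituting each data point gives a linear system:
  a + b + c = 10
  4a + 2b + c = 27
  9a + 3b + c = 52
Solving the system yields a = 4, b = 5, c = 1.
So q(t) = 4t^2 + 5t + 1.
Check: q(2) = 27. ✓

q(t) = 4t^2 + 5t + 1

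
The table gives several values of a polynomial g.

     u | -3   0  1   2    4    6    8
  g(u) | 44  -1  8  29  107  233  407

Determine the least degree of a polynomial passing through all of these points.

Divided differences on the nodes -3, 0, 1, 2, 4, 6, 8:
  order 0: 44  -1  8  29  107  233  407
  order 1: -15  9  21  39  63  87
  order 2: 6  6  6  6  6
  order 3: 0  0  0  0
  order 4: 0  0  0
  order 5: 0  0
  order 6: 0
The order-2 divided differences are all 6 (nonzero) and every higher order vanishes, so the data lies on a polynomial of degree exactly 2.

2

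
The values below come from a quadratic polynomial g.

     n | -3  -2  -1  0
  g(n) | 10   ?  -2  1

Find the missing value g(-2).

On equispaced nodes a degree-2 polynomial has vanishing third forward difference, so
  - g(-3) + 3·g(-2) - 3·g(-1) + g(0) = 0.
Substituting the known values and solving for g(-2):
  3·g(-2) = 3
  g(-2) = 1.

1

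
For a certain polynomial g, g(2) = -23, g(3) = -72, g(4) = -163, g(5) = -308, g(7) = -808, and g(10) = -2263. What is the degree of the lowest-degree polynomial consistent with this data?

Divided differences on the nodes 2, 3, 4, 5, 7, 10:
  order 0: -23  -72  -163  -308  -808  -2263
  order 1: -49  -91  -145  -250  -485
  order 2: -21  -27  -35  -47
  order 3: -2  -2  -2
  order 4: 0  0
  order 5: 0
The order-3 divided differences are all -2 (nonzero) and every higher order vanishes, so the data lies on a polynomial of degree exactly 3.

3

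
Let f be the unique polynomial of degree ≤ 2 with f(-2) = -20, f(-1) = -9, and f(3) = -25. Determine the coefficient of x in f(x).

Write f(x) = ax^2 + bx + c. Substituting each data point gives a linear system:
  4a - 2b + c = -20
  a - b + c = -9
  9a + 3b + c = -25
Solving the system yields a = -3, b = 2, c = -4.
So f(x) = -3x² + 2x - 4.
The coefficient of x is 2.

2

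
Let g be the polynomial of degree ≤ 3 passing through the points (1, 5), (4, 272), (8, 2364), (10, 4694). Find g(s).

Write g(s) = as^3 + bs^2 + cs + d. Substituting each data point gives a linear system:
  a + b + c + d = 5
  64a + 16b + 4c + d = 272
  512a + 64b + 8c + d = 2364
  1000a + 100b + 10c + d = 4694
Solving the system yields a = 5, b = -3, c = -1, d = 4.
So g(s) = 5s^3 - 3s^2 - s + 4.
Check: g(8) = 2364. ✓

g(s) = 5s^3 - 3s^2 - s + 4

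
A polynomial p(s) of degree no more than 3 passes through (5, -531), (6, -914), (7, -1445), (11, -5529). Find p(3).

-113

Using the Lagrange interpolation formula with nodes 5, 6, 7, 11:
  L_0(s) = (s - 6)(s - 7)(s - 11) / -12
  L_1(s) = (s - 5)(s - 7)(s - 11) / 5
  L_2(s) = (s - 5)(s - 6)(s - 11) / -8
  L_3(s) = (s - 5)(s - 6)(s - 7) / 120
Then p(s) = -531·L_0(s) - 914·L_1(s) - 1445·L_2(s) - 5529·L_3(s).
Expanding and collecting terms gives p(s) = -4s^3 - 2s^2 + 3s + 4.
Evaluating at s = 3: p(3) = -113.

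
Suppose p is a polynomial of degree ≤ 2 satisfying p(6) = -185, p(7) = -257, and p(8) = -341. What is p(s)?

Using the Lagrange interpolation formula with nodes 6, 7, 8:
  L_0(s) = (s - 7)(s - 8) / 2
  L_1(s) = (s - 6)(s - 8) / -1
  L_2(s) = (s - 6)(s - 7) / 2
Then p(s) = -185·L_0(s) - 257·L_1(s) - 341·L_2(s).
Expanding and collecting terms gives p(s) = -6s² + 6s - 5.
Check: p(6) = -185. ✓

p(s) = -6s^2 + 6s - 5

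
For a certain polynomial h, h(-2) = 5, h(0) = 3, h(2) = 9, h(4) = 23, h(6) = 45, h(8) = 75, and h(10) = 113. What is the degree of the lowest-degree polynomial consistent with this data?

Forward differences of the values at x = -2, 0, 2, 4, 6, 8, 10:
  h  : 5  3  9  23  45  75  113
  Δ  : -2  6  14  22  30  38
  Δ^2: 8  8  8  8  8
  Δ^3: 0  0  0  0
  Δ^4: 0  0  0
  Δ^5: 0  0
  Δ^6: 0
The second differences are constant (8) and nonzero, while all higher differences vanish, so the minimal degree is 2.

2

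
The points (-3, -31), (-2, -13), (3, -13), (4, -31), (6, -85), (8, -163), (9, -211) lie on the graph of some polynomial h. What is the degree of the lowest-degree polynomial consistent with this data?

2

Divided differences on the nodes -3, -2, 3, 4, 6, 8, 9:
  order 0: -31  -13  -13  -31  -85  -163  -211
  order 1: 18  0  -18  -27  -39  -48
  order 2: -3  -3  -3  -3  -3
  order 3: 0  0  0  0
  order 4: 0  0  0
  order 5: 0  0
  order 6: 0
The order-2 divided differences are all -3 (nonzero) and every higher order vanishes, so the data lies on a polynomial of degree exactly 2.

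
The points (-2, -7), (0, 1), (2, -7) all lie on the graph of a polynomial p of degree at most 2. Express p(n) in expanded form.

Using the Lagrange interpolation formula with nodes -2, 0, 2:
  L_0(n) = n(n - 2) / 8
  L_1(n) = (n + 2)(n - 2) / -4
  L_2(n) = (n + 2)n / 8
Then p(n) = -7·L_0(n) + 1·L_1(n) - 7·L_2(n).
Expanding and collecting terms gives p(n) = -2n^2 + 1.
Check: p(-2) = -7. ✓

p(n) = -2n^2 + 1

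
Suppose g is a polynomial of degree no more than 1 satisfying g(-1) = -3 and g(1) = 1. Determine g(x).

g(x) = 2x - 1

Using the Lagrange interpolation formula with nodes -1, 1:
  L_0(x) = (x - 1) / -2
  L_1(x) = (x + 1) / 2
Then g(x) = -3·L_0(x) + 1·L_1(x).
Expanding and collecting terms gives g(x) = 2x - 1.
Check: g(-1) = -3. ✓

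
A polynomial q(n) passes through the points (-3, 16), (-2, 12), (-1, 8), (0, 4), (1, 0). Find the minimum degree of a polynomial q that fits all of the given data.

1

Forward differences of the values at n = -3, -2, -1, 0, 1:
  q  : 16  12  8  4  0
  Δ  : -4  -4  -4  -4
  Δ^2: 0  0  0
  Δ^3: 0  0
  Δ^4: 0
The first differences are constant (-4) and nonzero, while all higher differences vanish, so the minimal degree is 1.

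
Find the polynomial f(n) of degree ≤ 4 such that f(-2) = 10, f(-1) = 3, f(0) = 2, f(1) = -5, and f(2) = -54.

f(n) = -n^4 - 4n^3 - 2n^2 + 2

Write f(n) = an^4 + bn^3 + cn^2 + dn + e. Substituting each data point gives a linear system:
  16a - 8b + 4c - 2d + e = 10
  a - b + c - d + e = 3
  e = 2
  a + b + c + d + e = -5
  16a + 8b + 4c + 2d + e = -54
Solving the system yields a = -1, b = -4, c = -2, d = 0, e = 2.
So f(n) = -n^4 - 4n^3 - 2n^2 + 2.
Check: f(0) = 2. ✓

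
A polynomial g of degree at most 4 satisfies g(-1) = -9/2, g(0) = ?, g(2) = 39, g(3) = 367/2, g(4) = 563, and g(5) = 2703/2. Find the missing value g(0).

-1

The 5 known points determine the degree-4 polynomial uniquely.
Write g(n) = an^4 + bn^3 + cn^2 + dn + e. Substituting each data point gives a linear system:
  a - b + c - d + e = -9/2
  16a + 8b + 4c + 2d + e = 39
  81a + 27b + 9c + 3d + e = 367/2
  256a + 64b + 16c + 4d + e = 563
  625a + 125b + 25c + 5d + e = 2703/2
Solving the system yields a = 2, b = 1, c = -3/2, d = 3, e = -1.
So g(n) = 2n^4 + n^3 - (3/2)n^2 + 3n - 1.
Then g(0) = -1.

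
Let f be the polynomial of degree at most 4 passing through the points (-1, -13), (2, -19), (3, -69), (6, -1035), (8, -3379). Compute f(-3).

Using the Lagrange interpolation formula with nodes -1, 2, 3, 6, 8:
  L_0(x) = (x - 2)(x - 3)(x - 6)(x - 8) / 756
  L_1(x) = (x + 1)(x - 3)(x - 6)(x - 8) / -72
  L_2(x) = (x + 1)(x - 2)(x - 6)(x - 8) / 60
  L_3(x) = (x + 1)(x - 2)(x - 3)(x - 8) / -168
  L_4(x) = (x + 1)(x - 2)(x - 3)(x - 6) / 540
Then f(x) = -13·L_0(x) - 19·L_1(x) - 69·L_2(x) - 1035·L_3(x) - 3379·L_4(x).
Expanding and collecting terms gives f(x) = -x⁴ + 2x³ - 5x² + 2x - 3.
Evaluating at x = -3: f(-3) = -189.

-189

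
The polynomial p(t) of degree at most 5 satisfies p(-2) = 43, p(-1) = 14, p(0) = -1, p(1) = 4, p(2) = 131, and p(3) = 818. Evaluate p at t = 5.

8744

Forward differences of the values at t = -2, -1, 0, 1, 2, 3:
  p  : 43  14  -1  4  131  818
  Δ  : -29  -15  5  127  687
  Δ^2: 14  20  122  560
  Δ^3: 6  102  438
  Δ^4: 96  336
  Δ^5: 240
The fifth differences are constant, confirming degree 5.
Interpolating (Newton forward form) and evaluating at t = 5 gives p(5) = 8744.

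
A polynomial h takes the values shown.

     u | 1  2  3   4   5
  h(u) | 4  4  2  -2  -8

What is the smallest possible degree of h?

Forward differences of the values at u = 1, 2, 3, 4, 5:
  h  : 4  4  2  -2  -8
  Δ  : 0  -2  -4  -6
  Δ^2: -2  -2  -2
  Δ^3: 0  0
  Δ^4: 0
The second differences are constant (-2) and nonzero, while all higher differences vanish, so the minimal degree is 2.

2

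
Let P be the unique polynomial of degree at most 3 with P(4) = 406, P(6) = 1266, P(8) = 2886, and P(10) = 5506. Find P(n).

P(n) = 5n^3 + 5n^2 + 6

Using the Lagrange interpolation formula with nodes 4, 6, 8, 10:
  L_0(n) = (n - 6)(n - 8)(n - 10) / -48
  L_1(n) = (n - 4)(n - 8)(n - 10) / 16
  L_2(n) = (n - 4)(n - 6)(n - 10) / -16
  L_3(n) = (n - 4)(n - 6)(n - 8) / 48
Then P(n) = 406·L_0(n) + 1266·L_1(n) + 2886·L_2(n) + 5506·L_3(n).
Expanding and collecting terms gives P(n) = 5n^3 + 5n^2 + 6.
Check: P(8) = 2886. ✓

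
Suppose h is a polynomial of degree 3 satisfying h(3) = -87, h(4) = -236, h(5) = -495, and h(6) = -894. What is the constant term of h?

0

Write h(x) = ax^3 + bx^2 + cx + d. Substituting each data point gives a linear system:
  27a + 9b + 3c + d = -87
  64a + 16b + 4c + d = -236
  125a + 25b + 5c + d = -495
  216a + 36b + 6c + d = -894
Solving the system yields a = -5, b = 5, c = 1, d = 0.
So h(x) = -5x^3 + 5x^2 + x.
The constant term is 0.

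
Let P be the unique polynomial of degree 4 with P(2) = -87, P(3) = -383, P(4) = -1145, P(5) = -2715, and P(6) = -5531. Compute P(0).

-5

Using the Lagrange interpolation formula with nodes 2, 3, 4, 5, 6:
  L_0(x) = (x - 3)(x - 4)(x - 5)(x - 6) / 24
  L_1(x) = (x - 2)(x - 4)(x - 5)(x - 6) / -6
  L_2(x) = (x - 2)(x - 3)(x - 5)(x - 6) / 4
  L_3(x) = (x - 2)(x - 3)(x - 4)(x - 6) / -6
  L_4(x) = (x - 2)(x - 3)(x - 4)(x - 5) / 24
Then P(x) = -87·L_0(x) - 383·L_1(x) - 1145·L_2(x) - 2715·L_3(x) - 5531·L_4(x).
Expanding and collecting terms gives P(x) = -4x^4 - x^3 - 4x^2 + 3x - 5.
Evaluating at x = 0: P(0) = -5.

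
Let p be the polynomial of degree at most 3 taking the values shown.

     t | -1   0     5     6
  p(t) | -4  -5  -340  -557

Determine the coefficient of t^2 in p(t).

-3

Write p(t) = at^3 + bt^2 + ct + d. Substituting each data point gives a linear system:
  -a + b - c + d = -4
  d = -5
  125a + 25b + 5c + d = -340
  216a + 36b + 6c + d = -557
Solving the system yields a = -2, b = -3, c = -2, d = -5.
So p(t) = -2t^3 - 3t^2 - 2t - 5.
The coefficient of t^2 is -3.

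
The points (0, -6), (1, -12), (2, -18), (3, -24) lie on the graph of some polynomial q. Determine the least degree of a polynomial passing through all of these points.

Forward differences of the values at n = 0, 1, 2, 3:
  q  : -6  -12  -18  -24
  Δ  : -6  -6  -6
  Δ^2: 0  0
  Δ^3: 0
The first differences are constant (-6) and nonzero, while all higher differences vanish, so the minimal degree is 1.

1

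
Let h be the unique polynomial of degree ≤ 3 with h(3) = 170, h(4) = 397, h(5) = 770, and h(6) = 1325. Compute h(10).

6085

Forward differences of the values at t = 3, 4, 5, 6:
  h  : 170  397  770  1325
  Δ  : 227  373  555
  Δ^2: 146  182
  Δ^3: 36
The third differences are constant, confirming degree 3.
Interpolating (Newton forward form) and evaluating at t = 10 gives h(10) = 6085.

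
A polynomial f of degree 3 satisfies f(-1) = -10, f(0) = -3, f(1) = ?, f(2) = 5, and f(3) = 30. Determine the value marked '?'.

-2

The 4 known points determine the degree-3 polynomial uniquely.
Write f(n) = an^3 + bn^2 + cn + d. Substituting each data point gives a linear system:
  -a + b - c + d = -10
  d = -3
  8a + 4b + 2c + d = 5
  27a + 9b + 3c + d = 30
Solving the system yields a = 2, b = -3, c = 2, d = -3.
So f(n) = 2n^3 - 3n^2 + 2n - 3.
Then f(1) = -2.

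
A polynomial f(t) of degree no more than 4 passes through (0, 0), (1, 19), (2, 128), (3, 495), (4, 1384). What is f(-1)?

-1

Forward differences of the values at t = 0, 1, 2, 3, 4:
  f  : 0  19  128  495  1384
  Δ  : 19  109  367  889
  Δ^2: 90  258  522
  Δ^3: 168  264
  Δ^4: 96
The fourth differences are constant, confirming degree 4.
Interpolating (Newton forward form) and evaluating at t = -1 gives f(-1) = -1.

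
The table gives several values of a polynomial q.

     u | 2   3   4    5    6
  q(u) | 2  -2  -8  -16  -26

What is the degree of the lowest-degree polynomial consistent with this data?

Forward differences of the values at u = 2, 3, 4, 5, 6:
  q  : 2  -2  -8  -16  -26
  Δ  : -4  -6  -8  -10
  Δ^2: -2  -2  -2
  Δ^3: 0  0
  Δ^4: 0
The second differences are constant (-2) and nonzero, while all higher differences vanish, so the minimal degree is 2.

2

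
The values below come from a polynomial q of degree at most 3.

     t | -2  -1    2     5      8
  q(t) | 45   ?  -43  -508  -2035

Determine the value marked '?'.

The 4 known points determine the degree-3 polynomial uniquely.
Write q(t) = at^3 + bt^2 + ct + d. Substituting each data point gives a linear system:
  -8a + 4b - 2c + d = 45
  8a + 4b + 2c + d = -43
  125a + 25b + 5c + d = -508
  512a + 64b + 8c + d = -2035
Solving the system yields a = -4, b = 1, c = -6, d = -3.
So q(t) = -4t^3 + t^2 - 6t - 3.
Then q(-1) = 8.

8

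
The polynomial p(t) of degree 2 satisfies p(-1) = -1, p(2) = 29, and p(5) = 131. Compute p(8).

Forward differences of the values at t = -1, 2, 5:
  p  : -1  29  131
  Δ  : 30  102
  Δ^2: 72
The second differences are constant, confirming degree 2.
Interpolating (Newton forward form) and evaluating at t = 8 gives p(8) = 305.

305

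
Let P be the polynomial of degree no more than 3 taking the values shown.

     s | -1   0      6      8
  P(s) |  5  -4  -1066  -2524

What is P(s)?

P(s) = -5s^3 + s^2 - 3s - 4

Write P(s) = as^3 + bs^2 + cs + d. Substituting each data point gives a linear system:
  -a + b - c + d = 5
  d = -4
  216a + 36b + 6c + d = -1066
  512a + 64b + 8c + d = -2524
Solving the system yields a = -5, b = 1, c = -3, d = -4.
So P(s) = -5s^3 + s^2 - 3s - 4.
Check: P(-1) = 5. ✓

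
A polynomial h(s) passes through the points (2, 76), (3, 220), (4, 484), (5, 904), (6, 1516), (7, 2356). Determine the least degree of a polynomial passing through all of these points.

3

Forward differences of the values at s = 2, 3, 4, 5, 6, 7:
  h  : 76  220  484  904  1516  2356
  Δ  : 144  264  420  612  840
  Δ^2: 120  156  192  228
  Δ^3: 36  36  36
  Δ^4: 0  0
  Δ^5: 0
The third differences are constant (36) and nonzero, while all higher differences vanish, so the minimal degree is 3.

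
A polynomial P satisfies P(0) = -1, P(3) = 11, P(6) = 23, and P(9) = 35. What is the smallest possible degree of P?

1

Forward differences of the values at n = 0, 3, 6, 9:
  P  : -1  11  23  35
  Δ  : 12  12  12
  Δ^2: 0  0
  Δ^3: 0
The first differences are constant (12) and nonzero, while all higher differences vanish, so the minimal degree is 1.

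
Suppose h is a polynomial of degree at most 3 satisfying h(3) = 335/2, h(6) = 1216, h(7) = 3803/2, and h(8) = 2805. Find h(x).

Write h(x) = ax^3 + bx^2 + cx + d. Substituting each data point gives a linear system:
  27a + 9b + 3c + d = 335/2
  216a + 36b + 6c + d = 1216
  343a + 49b + 7c + d = 3803/2
  512a + 64b + 8c + d = 2805
Solving the system yields a = 5, b = 4, c = -3/2, d = 1.
So h(x) = 5x³ + 4x² - (3/2)x + 1.
Check: h(8) = 2805. ✓

h(x) = 5x^3 + 4x^2 - (3/2)x + 1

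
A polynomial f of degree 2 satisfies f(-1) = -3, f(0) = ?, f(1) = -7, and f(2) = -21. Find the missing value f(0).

The 3 known points determine the degree-2 polynomial uniquely.
Write f(n) = an^2 + bn + c. Substituting each data point gives a linear system:
  a - b + c = -3
  a + b + c = -7
  4a + 2b + c = -21
Solving the system yields a = -4, b = -2, c = -1.
So f(n) = -4n^2 - 2n - 1.
Then f(0) = -1.

-1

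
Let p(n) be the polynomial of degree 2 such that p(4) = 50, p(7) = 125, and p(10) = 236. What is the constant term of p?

Write p(n) = an^2 + bn + c. Substituting each data point gives a linear system:
  16a + 4b + c = 50
  49a + 7b + c = 125
  100a + 10b + c = 236
Solving the system yields a = 2, b = 3, c = 6.
So p(n) = 2n^2 + 3n + 6.
The constant term is 6.

6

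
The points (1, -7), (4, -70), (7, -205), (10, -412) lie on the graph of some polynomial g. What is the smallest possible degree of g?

Forward differences of the values at t = 1, 4, 7, 10:
  g  : -7  -70  -205  -412
  Δ  : -63  -135  -207
  Δ^2: -72  -72
  Δ^3: 0
The second differences are constant (-72) and nonzero, while all higher differences vanish, so the minimal degree is 2.

2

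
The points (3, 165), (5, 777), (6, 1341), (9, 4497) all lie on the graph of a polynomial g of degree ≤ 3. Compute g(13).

Write g(t) = at^3 + bt^2 + ct + d. Substituting each data point gives a linear system:
  27a + 9b + 3c + d = 165
  125a + 25b + 5c + d = 777
  216a + 36b + 6c + d = 1341
  729a + 81b + 9c + d = 4497
Solving the system yields a = 6, b = 2, c = -4, d = -3.
So g(t) = 6t^3 + 2t^2 - 4t - 3.
Then g(13) = 13465.

13465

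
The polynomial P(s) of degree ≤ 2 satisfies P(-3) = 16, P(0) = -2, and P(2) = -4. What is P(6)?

Write P(s) = as^2 + bs + c. Substituting each data point gives a linear system:
  9a - 3b + c = 16
  c = -2
  4a + 2b + c = -4
Solving the system yields a = 1, b = -3, c = -2.
So P(s) = s^2 - 3s - 2.
Then P(6) = 16.

16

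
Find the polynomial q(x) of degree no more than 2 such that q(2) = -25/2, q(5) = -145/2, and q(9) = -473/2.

Using the Lagrange interpolation formula with nodes 2, 5, 9:
  L_0(x) = (x - 5)(x - 9) / 21
  L_1(x) = (x - 2)(x - 9) / -12
  L_2(x) = (x - 2)(x - 5) / 28
Then q(x) = -25/2·L_0(x) - 145/2·L_1(x) - 473/2·L_2(x).
Expanding and collecting terms gives q(x) = -3x² + x - 5/2.
Check: q(9) = -473/2. ✓

q(x) = -3x^2 + x - 5/2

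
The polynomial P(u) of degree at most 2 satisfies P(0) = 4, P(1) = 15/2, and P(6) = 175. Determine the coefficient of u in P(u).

Write P(u) = au^2 + bu + c. Substituting each data point gives a linear system:
  c = 4
  a + b + c = 15/2
  36a + 6b + c = 175
Solving the system yields a = 5, b = -3/2, c = 4.
So P(u) = 5u^2 - (3/2)u + 4.
The coefficient of u is -3/2.

-3/2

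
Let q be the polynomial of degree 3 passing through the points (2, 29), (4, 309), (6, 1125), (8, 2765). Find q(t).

Using the Lagrange interpolation formula with nodes 2, 4, 6, 8:
  L_0(t) = (t - 4)(t - 6)(t - 8) / -48
  L_1(t) = (t - 2)(t - 6)(t - 8) / 16
  L_2(t) = (t - 2)(t - 4)(t - 8) / -16
  L_3(t) = (t - 2)(t - 4)(t - 6) / 48
Then q(t) = 29·L_0(t) + 309·L_1(t) + 1125·L_2(t) + 2765·L_3(t).
Expanding and collecting terms gives q(t) = 6t^3 - 5t^2 + 2t - 3.
Check: q(4) = 309. ✓

q(t) = 6t^3 - 5t^2 + 2t - 3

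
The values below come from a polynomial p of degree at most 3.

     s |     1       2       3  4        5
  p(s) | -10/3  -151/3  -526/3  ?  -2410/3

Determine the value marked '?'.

The 4 known points determine the degree-3 polynomial uniquely.
Write p(s) = as^3 + bs^2 + cs + d. Substituting each data point gives a linear system:
  a + b + c + d = -10/3
  8a + 4b + 2c + d = -151/3
  27a + 9b + 3c + d = -526/3
  125a + 25b + 5c + d = -2410/3
Solving the system yields a = -6, b = -3, c = 4, d = 5/3.
So p(s) = -6s^3 - 3s^2 + 4s + 5/3.
Then p(4) = -1243/3.

-1243/3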